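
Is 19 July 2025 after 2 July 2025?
Yes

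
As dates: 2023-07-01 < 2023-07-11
True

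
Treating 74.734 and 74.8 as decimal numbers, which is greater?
74.8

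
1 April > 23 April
False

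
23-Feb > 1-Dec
False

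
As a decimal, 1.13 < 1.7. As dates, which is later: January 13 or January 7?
January 13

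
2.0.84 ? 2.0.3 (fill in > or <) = >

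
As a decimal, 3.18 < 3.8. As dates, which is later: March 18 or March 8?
March 18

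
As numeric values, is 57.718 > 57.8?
False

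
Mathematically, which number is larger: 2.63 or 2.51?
2.63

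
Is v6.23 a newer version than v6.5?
Yes. Version numbers are compared segment by segment as integers, not as decimals: minor version 23 > 5, so v6.23 > v6.5 (even though the decimal 6.23 < 6.5).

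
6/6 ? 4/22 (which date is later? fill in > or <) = >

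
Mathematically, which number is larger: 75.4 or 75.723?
75.723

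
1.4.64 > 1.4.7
True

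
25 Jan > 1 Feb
False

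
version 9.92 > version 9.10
True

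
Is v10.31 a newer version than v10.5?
Yes. Version numbers are compared segment by segment as integers, not as decimals: minor version 31 > 5, so v10.31 > v10.5 (even though the decimal 10.31 < 10.5).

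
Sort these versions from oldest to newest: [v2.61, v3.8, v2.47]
[v2.47, v2.61, v3.8]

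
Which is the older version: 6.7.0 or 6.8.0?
6.7.0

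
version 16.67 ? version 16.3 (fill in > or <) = >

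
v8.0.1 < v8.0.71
True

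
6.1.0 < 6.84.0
True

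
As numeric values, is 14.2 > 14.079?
True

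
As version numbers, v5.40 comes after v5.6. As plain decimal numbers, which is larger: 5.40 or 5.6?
5.6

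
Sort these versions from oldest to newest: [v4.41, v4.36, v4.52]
[v4.36, v4.41, v4.52]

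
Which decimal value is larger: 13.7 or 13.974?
13.974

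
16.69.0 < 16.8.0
False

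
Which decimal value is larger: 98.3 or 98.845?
98.845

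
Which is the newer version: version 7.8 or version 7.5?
version 7.8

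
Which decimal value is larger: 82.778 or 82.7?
82.778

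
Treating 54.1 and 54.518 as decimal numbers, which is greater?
54.518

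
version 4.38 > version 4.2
True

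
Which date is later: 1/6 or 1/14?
1/14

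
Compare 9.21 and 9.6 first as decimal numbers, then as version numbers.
As decimals: 9.21 < 9.6. As versions: v9.21 > v9.6 (minor version 21 > 6).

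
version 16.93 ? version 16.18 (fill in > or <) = >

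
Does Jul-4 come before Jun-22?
No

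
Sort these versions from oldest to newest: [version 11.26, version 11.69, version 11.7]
[version 11.7, version 11.26, version 11.69]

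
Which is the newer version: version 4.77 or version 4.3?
version 4.77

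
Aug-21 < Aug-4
False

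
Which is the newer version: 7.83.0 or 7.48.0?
7.83.0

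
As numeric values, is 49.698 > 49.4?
True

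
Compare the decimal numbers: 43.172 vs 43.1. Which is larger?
43.172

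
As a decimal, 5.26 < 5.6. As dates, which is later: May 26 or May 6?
May 26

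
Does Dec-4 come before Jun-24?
No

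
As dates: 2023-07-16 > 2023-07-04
True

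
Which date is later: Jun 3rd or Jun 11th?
Jun 11th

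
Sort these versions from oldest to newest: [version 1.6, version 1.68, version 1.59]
[version 1.6, version 1.59, version 1.68]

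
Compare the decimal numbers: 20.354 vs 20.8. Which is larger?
20.8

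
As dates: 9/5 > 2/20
True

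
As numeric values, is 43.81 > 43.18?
True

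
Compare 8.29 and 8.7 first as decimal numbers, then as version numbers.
As decimals: 8.29 < 8.7. As versions: v8.29 > v8.7 (minor version 29 > 7).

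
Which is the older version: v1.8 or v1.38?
v1.8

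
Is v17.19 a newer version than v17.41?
No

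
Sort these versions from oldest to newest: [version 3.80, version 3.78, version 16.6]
[version 3.78, version 3.80, version 16.6]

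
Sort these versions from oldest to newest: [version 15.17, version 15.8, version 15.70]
[version 15.8, version 15.17, version 15.70]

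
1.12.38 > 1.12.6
True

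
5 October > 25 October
False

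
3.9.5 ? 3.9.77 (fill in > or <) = <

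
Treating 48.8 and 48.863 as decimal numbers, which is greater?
48.863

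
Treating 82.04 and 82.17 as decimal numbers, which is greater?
82.17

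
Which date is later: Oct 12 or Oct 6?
Oct 12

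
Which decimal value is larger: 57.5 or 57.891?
57.891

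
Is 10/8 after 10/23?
No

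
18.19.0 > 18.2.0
True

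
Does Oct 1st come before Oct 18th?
Yes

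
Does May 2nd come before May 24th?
Yes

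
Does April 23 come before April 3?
No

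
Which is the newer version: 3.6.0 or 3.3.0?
3.6.0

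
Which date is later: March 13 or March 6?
March 13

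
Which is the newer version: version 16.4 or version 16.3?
version 16.4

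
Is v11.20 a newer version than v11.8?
Yes. Version numbers are compared segment by segment as integers, not as decimals: minor version 20 > 8, so v11.20 > v11.8 (even though the decimal 11.20 < 11.8).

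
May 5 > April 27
True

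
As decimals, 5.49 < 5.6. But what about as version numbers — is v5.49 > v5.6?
True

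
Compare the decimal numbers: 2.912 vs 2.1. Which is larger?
2.912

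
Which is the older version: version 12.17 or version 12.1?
version 12.1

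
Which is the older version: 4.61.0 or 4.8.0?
4.8.0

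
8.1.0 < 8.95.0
True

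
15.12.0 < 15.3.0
False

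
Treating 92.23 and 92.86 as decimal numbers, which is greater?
92.86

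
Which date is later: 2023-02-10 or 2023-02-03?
2023-02-10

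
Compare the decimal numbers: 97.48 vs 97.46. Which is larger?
97.48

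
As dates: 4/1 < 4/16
True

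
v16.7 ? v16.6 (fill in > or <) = >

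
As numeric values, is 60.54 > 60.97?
False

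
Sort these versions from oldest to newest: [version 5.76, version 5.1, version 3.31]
[version 3.31, version 5.1, version 5.76]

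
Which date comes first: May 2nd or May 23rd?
May 2nd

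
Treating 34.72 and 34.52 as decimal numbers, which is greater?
34.72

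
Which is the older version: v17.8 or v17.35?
v17.8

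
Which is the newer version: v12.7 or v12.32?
v12.32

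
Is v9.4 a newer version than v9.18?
No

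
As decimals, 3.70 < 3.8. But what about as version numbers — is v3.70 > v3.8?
True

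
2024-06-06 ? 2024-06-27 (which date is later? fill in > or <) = <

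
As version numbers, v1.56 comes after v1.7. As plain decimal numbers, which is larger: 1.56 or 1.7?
1.7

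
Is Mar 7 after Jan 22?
Yes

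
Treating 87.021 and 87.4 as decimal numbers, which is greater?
87.4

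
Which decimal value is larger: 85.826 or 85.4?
85.826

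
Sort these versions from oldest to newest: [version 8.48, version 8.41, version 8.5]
[version 8.5, version 8.41, version 8.48]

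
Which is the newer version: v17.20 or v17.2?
v17.20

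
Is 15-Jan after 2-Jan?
Yes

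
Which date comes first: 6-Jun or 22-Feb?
22-Feb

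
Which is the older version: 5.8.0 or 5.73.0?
5.8.0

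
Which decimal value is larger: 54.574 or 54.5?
54.574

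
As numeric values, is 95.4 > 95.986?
False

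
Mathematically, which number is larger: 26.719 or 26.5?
26.719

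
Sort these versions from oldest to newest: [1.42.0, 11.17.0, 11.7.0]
[1.42.0, 11.7.0, 11.17.0]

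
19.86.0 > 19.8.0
True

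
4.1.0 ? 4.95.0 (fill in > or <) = <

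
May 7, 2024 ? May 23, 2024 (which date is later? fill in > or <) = <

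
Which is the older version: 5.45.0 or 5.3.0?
5.3.0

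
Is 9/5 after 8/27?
Yes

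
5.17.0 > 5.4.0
True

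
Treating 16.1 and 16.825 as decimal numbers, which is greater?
16.825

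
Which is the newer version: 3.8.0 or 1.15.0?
3.8.0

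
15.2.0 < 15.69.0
True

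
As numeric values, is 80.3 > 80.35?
False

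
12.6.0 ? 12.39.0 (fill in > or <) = <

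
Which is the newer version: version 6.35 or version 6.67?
version 6.67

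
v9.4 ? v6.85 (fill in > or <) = >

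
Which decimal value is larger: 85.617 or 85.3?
85.617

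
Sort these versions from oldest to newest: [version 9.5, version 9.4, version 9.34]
[version 9.4, version 9.5, version 9.34]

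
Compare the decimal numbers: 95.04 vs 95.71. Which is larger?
95.71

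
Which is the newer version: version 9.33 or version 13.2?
version 13.2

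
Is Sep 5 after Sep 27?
No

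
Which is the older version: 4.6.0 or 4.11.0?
4.6.0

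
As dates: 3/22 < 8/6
True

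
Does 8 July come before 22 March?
No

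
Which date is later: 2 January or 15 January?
15 January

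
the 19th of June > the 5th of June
True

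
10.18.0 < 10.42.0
True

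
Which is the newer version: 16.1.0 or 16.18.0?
16.18.0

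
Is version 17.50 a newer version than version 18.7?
No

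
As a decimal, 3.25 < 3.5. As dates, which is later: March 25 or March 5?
March 25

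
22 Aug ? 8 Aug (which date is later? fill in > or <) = >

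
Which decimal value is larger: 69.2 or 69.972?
69.972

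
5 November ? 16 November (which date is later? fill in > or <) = <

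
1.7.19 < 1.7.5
False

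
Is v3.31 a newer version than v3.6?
Yes. Version numbers are compared segment by segment as integers, not as decimals: minor version 31 > 6, so v3.31 > v3.6 (even though the decimal 3.31 < 3.6).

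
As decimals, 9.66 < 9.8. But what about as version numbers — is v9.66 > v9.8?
True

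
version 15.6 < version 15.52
True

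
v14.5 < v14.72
True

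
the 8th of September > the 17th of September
False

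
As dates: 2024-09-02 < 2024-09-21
True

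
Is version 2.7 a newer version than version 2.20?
No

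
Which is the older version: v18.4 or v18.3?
v18.3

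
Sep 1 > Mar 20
True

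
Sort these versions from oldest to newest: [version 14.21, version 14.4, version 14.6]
[version 14.4, version 14.6, version 14.21]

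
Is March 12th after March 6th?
Yes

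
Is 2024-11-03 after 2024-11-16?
No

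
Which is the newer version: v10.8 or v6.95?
v10.8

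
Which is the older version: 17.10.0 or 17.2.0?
17.2.0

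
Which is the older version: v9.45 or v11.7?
v9.45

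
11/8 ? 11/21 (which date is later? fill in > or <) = <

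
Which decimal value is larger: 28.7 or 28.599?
28.7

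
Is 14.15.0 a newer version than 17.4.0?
No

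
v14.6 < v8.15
False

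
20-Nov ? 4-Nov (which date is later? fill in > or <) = >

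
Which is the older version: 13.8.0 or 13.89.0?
13.8.0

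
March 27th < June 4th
True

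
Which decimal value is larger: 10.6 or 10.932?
10.932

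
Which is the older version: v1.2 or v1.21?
v1.2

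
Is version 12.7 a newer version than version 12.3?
Yes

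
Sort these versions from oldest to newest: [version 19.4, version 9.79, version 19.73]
[version 9.79, version 19.4, version 19.73]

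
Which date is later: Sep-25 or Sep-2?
Sep-25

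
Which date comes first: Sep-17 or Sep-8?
Sep-8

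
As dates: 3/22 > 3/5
True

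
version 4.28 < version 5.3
True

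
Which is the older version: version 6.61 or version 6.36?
version 6.36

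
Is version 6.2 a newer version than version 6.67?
No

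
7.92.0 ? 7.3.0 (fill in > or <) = >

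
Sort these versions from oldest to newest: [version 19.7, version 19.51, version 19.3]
[version 19.3, version 19.7, version 19.51]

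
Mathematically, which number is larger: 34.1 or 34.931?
34.931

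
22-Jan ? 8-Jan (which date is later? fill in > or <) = >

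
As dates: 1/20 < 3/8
True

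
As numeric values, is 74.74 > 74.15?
True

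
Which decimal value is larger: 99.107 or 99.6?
99.6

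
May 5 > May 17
False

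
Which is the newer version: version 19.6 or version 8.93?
version 19.6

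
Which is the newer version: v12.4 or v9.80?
v12.4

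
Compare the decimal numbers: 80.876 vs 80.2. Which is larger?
80.876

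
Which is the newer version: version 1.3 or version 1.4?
version 1.4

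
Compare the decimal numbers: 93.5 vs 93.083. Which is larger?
93.5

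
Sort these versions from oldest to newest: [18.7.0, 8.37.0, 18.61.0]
[8.37.0, 18.7.0, 18.61.0]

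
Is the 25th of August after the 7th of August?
Yes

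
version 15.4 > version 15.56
False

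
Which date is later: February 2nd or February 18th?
February 18th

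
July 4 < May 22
False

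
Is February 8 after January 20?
Yes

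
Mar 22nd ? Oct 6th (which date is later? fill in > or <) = <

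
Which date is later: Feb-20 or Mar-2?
Mar-2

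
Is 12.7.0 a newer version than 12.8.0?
No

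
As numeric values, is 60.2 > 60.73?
False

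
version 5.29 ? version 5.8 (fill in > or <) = >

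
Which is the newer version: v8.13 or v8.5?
v8.13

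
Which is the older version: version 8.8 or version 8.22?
version 8.8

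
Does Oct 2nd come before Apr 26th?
No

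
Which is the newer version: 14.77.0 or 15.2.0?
15.2.0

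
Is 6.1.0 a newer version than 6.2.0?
No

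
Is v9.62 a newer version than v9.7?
Yes. Version numbers are compared segment by segment as integers, not as decimals: minor version 62 > 7, so v9.62 > v9.7 (even though the decimal 9.62 < 9.7).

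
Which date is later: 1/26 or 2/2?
2/2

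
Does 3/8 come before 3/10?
Yes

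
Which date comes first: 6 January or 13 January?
6 January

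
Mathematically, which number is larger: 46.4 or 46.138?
46.4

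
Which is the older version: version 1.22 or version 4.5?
version 1.22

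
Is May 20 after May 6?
Yes. Day 20 comes after day 6 in May — this is a date comparison, not a decimal one (the decimal 5.20 would be smaller than 5.6).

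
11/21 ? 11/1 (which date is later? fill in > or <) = >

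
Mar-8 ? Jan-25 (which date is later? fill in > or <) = >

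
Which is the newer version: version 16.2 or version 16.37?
version 16.37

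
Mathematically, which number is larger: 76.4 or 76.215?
76.4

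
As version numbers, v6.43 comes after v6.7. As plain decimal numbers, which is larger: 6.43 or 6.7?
6.7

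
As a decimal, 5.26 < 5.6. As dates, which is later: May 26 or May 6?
May 26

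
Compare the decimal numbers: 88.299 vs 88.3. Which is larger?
88.3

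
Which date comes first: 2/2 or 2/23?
2/2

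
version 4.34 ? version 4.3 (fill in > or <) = >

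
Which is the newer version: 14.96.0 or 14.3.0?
14.96.0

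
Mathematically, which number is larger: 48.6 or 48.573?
48.6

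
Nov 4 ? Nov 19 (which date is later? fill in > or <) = <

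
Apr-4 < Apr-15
True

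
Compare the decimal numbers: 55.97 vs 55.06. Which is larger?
55.97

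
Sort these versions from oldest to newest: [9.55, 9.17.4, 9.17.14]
[9.17.4, 9.17.14, 9.55]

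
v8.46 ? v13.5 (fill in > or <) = <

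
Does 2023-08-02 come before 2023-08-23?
Yes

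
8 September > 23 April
True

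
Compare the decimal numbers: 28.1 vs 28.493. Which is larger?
28.493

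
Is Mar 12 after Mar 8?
Yes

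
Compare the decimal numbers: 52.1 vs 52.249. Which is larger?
52.249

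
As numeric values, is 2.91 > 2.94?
False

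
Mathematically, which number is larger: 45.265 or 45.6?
45.6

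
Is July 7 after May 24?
Yes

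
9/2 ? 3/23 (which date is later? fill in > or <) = >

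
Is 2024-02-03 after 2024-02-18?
No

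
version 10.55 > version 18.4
False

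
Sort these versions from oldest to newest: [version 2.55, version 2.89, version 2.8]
[version 2.8, version 2.55, version 2.89]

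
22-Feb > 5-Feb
True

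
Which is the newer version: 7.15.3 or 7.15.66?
7.15.66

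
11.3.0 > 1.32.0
True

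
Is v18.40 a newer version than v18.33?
Yes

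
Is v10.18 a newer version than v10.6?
Yes. Version numbers are compared segment by segment as integers, not as decimals: minor version 18 > 6, so v10.18 > v10.6 (even though the decimal 10.18 < 10.6).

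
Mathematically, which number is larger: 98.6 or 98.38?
98.6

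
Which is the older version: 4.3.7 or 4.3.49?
4.3.7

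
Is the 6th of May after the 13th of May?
No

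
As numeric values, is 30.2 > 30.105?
True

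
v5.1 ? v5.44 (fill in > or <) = <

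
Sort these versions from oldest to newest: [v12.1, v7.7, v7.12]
[v7.7, v7.12, v12.1]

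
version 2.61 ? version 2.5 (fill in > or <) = >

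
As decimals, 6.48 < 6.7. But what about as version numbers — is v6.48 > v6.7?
True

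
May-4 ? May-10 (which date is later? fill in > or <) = <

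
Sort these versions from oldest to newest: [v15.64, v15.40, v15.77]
[v15.40, v15.64, v15.77]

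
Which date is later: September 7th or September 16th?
September 16th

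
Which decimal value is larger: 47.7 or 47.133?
47.7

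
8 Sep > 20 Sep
False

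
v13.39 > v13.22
True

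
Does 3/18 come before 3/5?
No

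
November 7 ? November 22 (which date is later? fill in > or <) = <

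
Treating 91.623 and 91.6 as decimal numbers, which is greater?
91.623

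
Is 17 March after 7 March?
Yes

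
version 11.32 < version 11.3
False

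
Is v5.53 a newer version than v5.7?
Yes. Version numbers are compared segment by segment as integers, not as decimals: minor version 53 > 7, so v5.53 > v5.7 (even though the decimal 5.53 < 5.7).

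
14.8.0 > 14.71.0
False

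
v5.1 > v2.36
True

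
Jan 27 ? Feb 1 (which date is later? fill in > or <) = <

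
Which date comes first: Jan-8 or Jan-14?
Jan-8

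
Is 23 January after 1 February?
No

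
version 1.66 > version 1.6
True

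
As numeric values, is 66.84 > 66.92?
False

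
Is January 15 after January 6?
Yes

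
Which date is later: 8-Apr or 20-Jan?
8-Apr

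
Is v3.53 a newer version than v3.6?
Yes. Version numbers are compared segment by segment as integers, not as decimals: minor version 53 > 6, so v3.53 > v3.6 (even though the decimal 3.53 < 3.6).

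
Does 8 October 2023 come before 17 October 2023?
Yes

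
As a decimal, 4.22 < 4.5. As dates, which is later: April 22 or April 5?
April 22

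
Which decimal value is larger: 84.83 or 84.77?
84.83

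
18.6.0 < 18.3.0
False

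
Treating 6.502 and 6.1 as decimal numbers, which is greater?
6.502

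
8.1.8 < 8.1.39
True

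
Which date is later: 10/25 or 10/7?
10/25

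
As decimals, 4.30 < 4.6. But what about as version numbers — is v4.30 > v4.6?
True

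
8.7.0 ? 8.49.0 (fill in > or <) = <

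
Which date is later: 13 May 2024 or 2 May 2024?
13 May 2024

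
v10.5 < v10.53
True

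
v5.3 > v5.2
True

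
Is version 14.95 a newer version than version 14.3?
Yes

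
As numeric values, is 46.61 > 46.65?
False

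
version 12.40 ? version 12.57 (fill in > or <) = <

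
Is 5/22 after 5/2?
Yes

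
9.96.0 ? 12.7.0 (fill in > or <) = <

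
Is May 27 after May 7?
Yes. Day 27 comes after day 7 in May — this is a date comparison, not a decimal one (the decimal 5.27 would be smaller than 5.7).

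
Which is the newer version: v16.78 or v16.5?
v16.78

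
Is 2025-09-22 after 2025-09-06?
Yes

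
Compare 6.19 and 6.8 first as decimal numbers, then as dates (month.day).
As decimals: 6.19 < 6.8. As dates: 6/19 is later than 6/8 (day 19 > day 8).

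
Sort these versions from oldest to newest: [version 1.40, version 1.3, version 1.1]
[version 1.1, version 1.3, version 1.40]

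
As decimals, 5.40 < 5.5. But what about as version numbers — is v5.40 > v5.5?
True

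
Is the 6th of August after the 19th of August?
No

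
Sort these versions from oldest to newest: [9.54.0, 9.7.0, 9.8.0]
[9.7.0, 9.8.0, 9.54.0]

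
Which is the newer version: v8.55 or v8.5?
v8.55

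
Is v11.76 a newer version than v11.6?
Yes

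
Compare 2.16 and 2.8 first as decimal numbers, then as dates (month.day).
As decimals: 2.16 < 2.8. As dates: 2/16 is later than 2/8 (day 16 > day 8).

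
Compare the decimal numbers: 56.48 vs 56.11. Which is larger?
56.48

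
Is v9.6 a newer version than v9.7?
No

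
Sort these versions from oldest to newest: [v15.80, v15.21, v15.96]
[v15.21, v15.80, v15.96]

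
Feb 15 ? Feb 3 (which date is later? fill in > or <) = >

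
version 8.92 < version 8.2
False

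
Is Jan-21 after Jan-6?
Yes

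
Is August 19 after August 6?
Yes. Day 19 comes after day 6 in August — this is a date comparison, not a decimal one (the decimal 8.19 would be smaller than 8.6).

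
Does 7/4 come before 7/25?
Yes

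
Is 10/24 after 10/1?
Yes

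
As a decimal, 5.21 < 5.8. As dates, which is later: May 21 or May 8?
May 21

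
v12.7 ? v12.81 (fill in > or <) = <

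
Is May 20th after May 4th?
Yes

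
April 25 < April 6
False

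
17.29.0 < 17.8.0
False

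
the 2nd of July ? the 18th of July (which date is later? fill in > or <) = <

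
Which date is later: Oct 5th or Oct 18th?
Oct 18th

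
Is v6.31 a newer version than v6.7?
Yes. Version numbers are compared segment by segment as integers, not as decimals: minor version 31 > 7, so v6.31 > v6.7 (even though the decimal 6.31 < 6.7).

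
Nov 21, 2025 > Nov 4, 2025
True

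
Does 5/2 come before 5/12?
Yes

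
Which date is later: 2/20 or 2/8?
2/20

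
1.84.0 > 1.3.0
True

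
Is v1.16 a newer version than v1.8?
Yes. Version numbers are compared segment by segment as integers, not as decimals: minor version 16 > 8, so v1.16 > v1.8 (even though the decimal 1.16 < 1.8).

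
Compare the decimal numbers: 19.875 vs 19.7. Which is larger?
19.875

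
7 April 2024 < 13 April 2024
True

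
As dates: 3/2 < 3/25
True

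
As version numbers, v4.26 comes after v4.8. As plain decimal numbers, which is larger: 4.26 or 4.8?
4.8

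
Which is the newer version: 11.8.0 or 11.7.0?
11.8.0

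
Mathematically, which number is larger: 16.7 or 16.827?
16.827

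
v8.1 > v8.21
False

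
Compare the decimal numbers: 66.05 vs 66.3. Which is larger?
66.3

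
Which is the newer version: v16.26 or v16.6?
v16.26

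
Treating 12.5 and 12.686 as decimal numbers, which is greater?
12.686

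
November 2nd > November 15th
False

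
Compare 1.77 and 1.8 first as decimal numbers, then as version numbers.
As decimals: 1.77 < 1.8. As versions: v1.77 > v1.8 (minor version 77 > 8).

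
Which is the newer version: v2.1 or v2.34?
v2.34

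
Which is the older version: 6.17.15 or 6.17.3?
6.17.3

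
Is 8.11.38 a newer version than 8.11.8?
Yes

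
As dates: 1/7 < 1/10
True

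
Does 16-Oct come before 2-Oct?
No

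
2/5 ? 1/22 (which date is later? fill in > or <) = >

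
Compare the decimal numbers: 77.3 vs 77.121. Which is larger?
77.3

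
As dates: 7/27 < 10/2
True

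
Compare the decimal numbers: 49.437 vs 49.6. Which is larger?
49.6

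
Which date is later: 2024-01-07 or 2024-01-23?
2024-01-23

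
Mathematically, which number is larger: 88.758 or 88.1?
88.758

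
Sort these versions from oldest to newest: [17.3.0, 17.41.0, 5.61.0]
[5.61.0, 17.3.0, 17.41.0]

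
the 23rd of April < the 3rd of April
False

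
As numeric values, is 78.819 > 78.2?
True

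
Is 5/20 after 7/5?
No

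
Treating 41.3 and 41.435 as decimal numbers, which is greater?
41.435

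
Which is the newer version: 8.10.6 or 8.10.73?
8.10.73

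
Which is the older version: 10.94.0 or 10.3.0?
10.3.0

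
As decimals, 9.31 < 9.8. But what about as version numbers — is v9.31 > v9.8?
True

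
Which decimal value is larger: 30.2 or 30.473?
30.473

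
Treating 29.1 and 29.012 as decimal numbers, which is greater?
29.1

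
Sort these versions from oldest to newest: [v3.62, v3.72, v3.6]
[v3.6, v3.62, v3.72]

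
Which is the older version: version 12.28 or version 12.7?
version 12.7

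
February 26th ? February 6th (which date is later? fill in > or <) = >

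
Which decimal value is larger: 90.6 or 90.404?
90.6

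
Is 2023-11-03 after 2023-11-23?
No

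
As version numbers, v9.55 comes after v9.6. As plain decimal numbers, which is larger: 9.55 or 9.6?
9.6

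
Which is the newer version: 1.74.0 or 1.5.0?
1.74.0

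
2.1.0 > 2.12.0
False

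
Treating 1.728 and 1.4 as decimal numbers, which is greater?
1.728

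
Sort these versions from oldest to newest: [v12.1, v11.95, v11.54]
[v11.54, v11.95, v12.1]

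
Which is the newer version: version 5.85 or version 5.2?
version 5.85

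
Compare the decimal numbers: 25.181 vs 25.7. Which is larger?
25.7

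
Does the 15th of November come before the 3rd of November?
No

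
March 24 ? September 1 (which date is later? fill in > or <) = <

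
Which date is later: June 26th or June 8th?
June 26th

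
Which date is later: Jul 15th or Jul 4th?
Jul 15th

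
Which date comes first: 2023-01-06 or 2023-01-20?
2023-01-06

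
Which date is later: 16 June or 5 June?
16 June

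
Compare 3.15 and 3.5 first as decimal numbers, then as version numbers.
As decimals: 3.15 < 3.5. As versions: v3.15 > v3.5 (minor version 15 > 5).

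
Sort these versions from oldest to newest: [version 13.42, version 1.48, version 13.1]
[version 1.48, version 13.1, version 13.42]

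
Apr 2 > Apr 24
False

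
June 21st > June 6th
True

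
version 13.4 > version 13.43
False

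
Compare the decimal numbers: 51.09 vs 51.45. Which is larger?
51.45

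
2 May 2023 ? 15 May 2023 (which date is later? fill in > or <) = <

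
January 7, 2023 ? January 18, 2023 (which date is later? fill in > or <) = <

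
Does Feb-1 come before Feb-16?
Yes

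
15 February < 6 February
False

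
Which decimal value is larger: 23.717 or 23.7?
23.717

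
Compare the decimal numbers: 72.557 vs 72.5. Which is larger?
72.557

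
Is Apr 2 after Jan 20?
Yes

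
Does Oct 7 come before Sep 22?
No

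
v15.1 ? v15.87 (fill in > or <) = <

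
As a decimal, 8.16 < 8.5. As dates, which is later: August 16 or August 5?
August 16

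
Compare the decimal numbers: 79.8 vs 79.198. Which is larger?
79.8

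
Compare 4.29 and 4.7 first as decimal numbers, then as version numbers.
As decimals: 4.29 < 4.7. As versions: v4.29 > v4.7 (minor version 29 > 7).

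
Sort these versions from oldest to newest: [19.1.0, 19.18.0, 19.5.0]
[19.1.0, 19.5.0, 19.18.0]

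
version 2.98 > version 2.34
True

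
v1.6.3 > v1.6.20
False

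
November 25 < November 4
False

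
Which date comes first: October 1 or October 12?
October 1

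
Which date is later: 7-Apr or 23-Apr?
23-Apr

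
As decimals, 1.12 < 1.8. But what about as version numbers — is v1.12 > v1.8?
True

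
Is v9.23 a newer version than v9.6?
Yes. Version numbers are compared segment by segment as integers, not as decimals: minor version 23 > 6, so v9.23 > v9.6 (even though the decimal 9.23 < 9.6).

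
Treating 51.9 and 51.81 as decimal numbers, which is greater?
51.9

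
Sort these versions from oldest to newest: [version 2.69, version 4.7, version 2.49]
[version 2.49, version 2.69, version 4.7]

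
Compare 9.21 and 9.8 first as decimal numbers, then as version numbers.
As decimals: 9.21 < 9.8. As versions: v9.21 > v9.8 (minor version 21 > 8).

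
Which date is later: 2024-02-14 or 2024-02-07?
2024-02-14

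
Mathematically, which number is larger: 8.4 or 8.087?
8.4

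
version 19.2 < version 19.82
True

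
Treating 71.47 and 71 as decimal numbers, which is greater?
71.47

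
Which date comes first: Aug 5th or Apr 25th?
Apr 25th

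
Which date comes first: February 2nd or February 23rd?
February 2nd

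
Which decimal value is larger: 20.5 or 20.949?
20.949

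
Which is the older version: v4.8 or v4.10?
v4.8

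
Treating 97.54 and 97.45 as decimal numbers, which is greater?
97.54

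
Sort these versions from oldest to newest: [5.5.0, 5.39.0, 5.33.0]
[5.5.0, 5.33.0, 5.39.0]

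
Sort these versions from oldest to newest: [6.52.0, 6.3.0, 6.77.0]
[6.3.0, 6.52.0, 6.77.0]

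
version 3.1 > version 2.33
True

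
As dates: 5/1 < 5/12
True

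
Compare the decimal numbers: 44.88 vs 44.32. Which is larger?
44.88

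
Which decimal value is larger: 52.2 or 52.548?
52.548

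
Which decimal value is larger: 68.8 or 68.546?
68.8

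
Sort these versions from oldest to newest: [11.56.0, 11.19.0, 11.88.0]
[11.19.0, 11.56.0, 11.88.0]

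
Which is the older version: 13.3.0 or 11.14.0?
11.14.0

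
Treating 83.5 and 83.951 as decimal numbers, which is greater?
83.951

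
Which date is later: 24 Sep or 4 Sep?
24 Sep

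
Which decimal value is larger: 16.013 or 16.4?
16.4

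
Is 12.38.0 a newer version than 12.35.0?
Yes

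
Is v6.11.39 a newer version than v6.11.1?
Yes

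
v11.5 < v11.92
True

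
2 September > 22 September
False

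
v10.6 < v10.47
True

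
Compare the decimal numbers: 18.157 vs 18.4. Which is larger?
18.4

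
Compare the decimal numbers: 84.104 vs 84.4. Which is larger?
84.4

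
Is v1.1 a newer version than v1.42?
No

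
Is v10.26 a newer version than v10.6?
Yes. Version numbers are compared segment by segment as integers, not as decimals: minor version 26 > 6, so v10.26 > v10.6 (even though the decimal 10.26 < 10.6).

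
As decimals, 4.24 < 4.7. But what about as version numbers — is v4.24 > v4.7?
True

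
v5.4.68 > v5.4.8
True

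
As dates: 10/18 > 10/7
True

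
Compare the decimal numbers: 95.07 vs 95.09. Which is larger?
95.09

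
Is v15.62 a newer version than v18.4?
No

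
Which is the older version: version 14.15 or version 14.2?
version 14.2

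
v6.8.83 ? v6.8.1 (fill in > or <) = >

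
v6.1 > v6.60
False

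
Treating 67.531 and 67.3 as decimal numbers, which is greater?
67.531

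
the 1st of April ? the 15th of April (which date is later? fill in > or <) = <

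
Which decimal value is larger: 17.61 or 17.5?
17.61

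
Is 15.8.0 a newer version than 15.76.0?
No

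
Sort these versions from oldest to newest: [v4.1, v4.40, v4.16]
[v4.1, v4.16, v4.40]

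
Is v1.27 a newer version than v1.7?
Yes. Version numbers are compared segment by segment as integers, not as decimals: minor version 27 > 7, so v1.27 > v1.7 (even though the decimal 1.27 < 1.7).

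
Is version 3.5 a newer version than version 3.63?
No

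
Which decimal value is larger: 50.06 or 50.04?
50.06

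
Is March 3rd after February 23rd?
Yes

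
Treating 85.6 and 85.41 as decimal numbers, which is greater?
85.6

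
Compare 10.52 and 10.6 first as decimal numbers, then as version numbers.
As decimals: 10.52 < 10.6. As versions: v10.52 > v10.6 (minor version 52 > 6).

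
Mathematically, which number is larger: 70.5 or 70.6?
70.6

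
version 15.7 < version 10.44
False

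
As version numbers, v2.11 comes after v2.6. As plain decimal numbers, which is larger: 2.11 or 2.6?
2.6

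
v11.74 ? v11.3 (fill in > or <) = >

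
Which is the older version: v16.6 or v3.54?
v3.54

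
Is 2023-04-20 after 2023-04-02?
Yes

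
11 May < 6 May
False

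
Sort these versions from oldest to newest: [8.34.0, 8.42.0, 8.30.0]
[8.30.0, 8.34.0, 8.42.0]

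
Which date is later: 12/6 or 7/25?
12/6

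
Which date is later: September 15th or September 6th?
September 15th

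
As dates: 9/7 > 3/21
True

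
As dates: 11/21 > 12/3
False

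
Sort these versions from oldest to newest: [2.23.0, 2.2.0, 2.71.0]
[2.2.0, 2.23.0, 2.71.0]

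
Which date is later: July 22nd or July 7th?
July 22nd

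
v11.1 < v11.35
True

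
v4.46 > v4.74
False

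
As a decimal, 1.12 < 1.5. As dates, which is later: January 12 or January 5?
January 12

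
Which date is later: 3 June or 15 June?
15 June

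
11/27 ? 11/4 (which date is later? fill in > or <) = >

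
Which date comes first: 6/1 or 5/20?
5/20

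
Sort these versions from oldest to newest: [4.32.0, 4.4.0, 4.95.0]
[4.4.0, 4.32.0, 4.95.0]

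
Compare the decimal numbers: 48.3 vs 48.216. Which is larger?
48.3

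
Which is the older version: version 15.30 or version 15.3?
version 15.3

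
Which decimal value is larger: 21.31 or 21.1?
21.31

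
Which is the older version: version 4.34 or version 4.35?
version 4.34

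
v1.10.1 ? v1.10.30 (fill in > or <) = <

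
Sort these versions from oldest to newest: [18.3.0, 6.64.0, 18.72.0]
[6.64.0, 18.3.0, 18.72.0]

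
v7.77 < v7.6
False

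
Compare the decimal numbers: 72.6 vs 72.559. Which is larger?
72.6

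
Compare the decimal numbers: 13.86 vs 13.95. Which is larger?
13.95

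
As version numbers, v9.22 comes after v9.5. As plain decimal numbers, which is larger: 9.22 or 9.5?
9.5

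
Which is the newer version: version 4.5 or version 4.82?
version 4.82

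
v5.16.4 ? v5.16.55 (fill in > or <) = <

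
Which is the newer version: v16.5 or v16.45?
v16.45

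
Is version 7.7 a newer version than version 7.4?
Yes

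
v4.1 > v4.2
False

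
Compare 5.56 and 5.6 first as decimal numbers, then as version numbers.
As decimals: 5.56 < 5.6. As versions: v5.56 > v5.6 (minor version 56 > 6).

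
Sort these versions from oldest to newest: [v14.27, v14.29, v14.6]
[v14.6, v14.27, v14.29]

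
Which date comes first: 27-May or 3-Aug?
27-May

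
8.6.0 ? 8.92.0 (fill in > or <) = <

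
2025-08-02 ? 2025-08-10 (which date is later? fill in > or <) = <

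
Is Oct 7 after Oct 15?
No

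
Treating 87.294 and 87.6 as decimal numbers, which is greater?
87.6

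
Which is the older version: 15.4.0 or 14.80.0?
14.80.0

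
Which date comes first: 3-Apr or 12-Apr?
3-Apr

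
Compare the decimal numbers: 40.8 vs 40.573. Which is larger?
40.8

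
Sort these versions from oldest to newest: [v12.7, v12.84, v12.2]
[v12.2, v12.7, v12.84]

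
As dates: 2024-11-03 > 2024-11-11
False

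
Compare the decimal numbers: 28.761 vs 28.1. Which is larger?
28.761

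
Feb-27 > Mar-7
False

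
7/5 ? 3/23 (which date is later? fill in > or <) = >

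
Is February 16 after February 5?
Yes. Day 16 comes after day 5 in February — this is a date comparison, not a decimal one (the decimal 2.16 would be smaller than 2.5).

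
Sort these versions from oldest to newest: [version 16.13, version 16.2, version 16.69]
[version 16.2, version 16.13, version 16.69]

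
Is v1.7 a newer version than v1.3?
Yes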